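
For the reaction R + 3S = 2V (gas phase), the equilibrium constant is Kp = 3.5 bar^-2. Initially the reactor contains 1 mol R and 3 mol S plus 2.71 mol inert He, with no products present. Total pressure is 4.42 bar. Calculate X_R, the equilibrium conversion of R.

X = 0.606

Let X = conversion of R (basis 1 mol R); extent of reaction ξ = X.
Species balance: n_R = 1 − X; n_S = 3 − 3X; n_V = 2X; n_I = 2.71 (inert).
n_T = Σnᵢ = 6.71 − 2X.
y_i = n_i/n_T, p_i = y_i·P. Kp = p_V^2 / (p_R p_S^3).
This yields a degree-4 equation in X; solving on (0,1), X = 0.606.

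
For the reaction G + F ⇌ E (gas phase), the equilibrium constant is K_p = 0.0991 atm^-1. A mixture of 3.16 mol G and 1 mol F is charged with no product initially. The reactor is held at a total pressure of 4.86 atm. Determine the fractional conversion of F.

X = 0.264

Let X = conversion of F (basis 1 mol F); extent of reaction ξ = X.
Mole table: n_G = 3.16 − X; n_F = 1 − X; n_E = X.
Total moles n_T = 4.16 − X.
With p_i = (n_i/n_T)P, K_p = p_E / (p_G p_F).
Setting this equal to 0.0991 atm^-1 and taking the physical root (0 < X < 1) gives X = 0.264.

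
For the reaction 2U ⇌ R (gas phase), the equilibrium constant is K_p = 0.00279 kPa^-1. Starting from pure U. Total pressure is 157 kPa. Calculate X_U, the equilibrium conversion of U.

X = 0.397

Basis: 1 mol U initially; let X = conversion of U. Extent ξ = 0.5X.
At extent ξ: n_U = 1 − X; n_R = 0.5X.
Total moles n_T = 1 − 0.5X.
y_i = n_i/n_T, p_i = y_i·P. K_p = p_R / (p_U^2).
Substituting and setting equal to 0.00279 kPa^-1 gives a polynomial in X; the root in (0,1) is X = 0.397.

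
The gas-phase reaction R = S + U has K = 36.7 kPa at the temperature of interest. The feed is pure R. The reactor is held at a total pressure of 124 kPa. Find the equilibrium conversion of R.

Basis: 1 mol R initially; let X = conversion of R. Extent ξ = X.
Mole table: n_R = 1 − X; n_S = X; n_U = X.
n_T = Σnᵢ = 1 + X.
With p_i = (n_i/n_T)P, K = p_S p_U / (p_R).
This yields a degree-2 equation in X; solving on (0,1), X = 0.478.

X = 0.478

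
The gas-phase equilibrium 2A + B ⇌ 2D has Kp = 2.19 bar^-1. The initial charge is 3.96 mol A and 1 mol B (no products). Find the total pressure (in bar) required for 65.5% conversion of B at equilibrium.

Take 1 mol B as basis and let X be its fractional conversion, so ξ = X.
Moles: n_A = 3.96 − 2X; n_B = 1 − X; n_D = 2X.
Total moles n_T = 4.96 − X.
Kp = p_D^2 / (p_A^2 p_B) with p_i = (n_i/n_T)·P.
At X = 0.655: the mole-fraction product g(X) = Π y_i^ν_i = 3.049. Since Kp = g(X)·P^{-1}, P = (g/Kp)^(1/1) = (3.049/2.19)^(1/1) = 1.39 bar.

P = 1.39 bar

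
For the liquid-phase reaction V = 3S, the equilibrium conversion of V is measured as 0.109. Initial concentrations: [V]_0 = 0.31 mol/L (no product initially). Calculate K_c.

K_c = 0.00377 (mol/L)^2

Let X = conversion of V.
Concentrations: [V] = 0.31 − 0.31X; [S] = 0.93X.
At X = 0.109: [V] = 0.276, [S] = 0.101.
K_c = [S]^3 / ([V]) = 0.00377 (mol/L)^2.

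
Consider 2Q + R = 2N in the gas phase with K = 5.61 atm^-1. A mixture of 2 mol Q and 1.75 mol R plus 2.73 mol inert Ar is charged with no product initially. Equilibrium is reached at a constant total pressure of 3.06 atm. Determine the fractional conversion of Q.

Basis: 2 mol Q initially; let X = conversion of Q. Extent ξ = X.
Species balance: n_Q = 2 − 2X; n_R = 1.75 − X; n_N = 2X; n_I = 2.73 (inert).
Total moles n_T = 6.48 − X.
Mole fractions y_i = n_i/n_T; K = p_N^2 / (p_Q^2 p_R) with p_i = y_i·P.
Equating to 5.61 atm^-1 and solving on 0 < X < 1: X = 0.643.

X = 0.643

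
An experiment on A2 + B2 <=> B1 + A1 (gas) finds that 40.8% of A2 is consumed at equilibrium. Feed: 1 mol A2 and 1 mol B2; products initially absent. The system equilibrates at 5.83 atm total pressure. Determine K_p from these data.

K_p = 0.475

Basis: 1 mol A2 initially; let X = conversion of A2. Extent ξ = X.
Species balance: n_A2 = 1 − X; n_B2 = 1 − X; n_B1 = X; n_A1 = X.
n_T stays at 2 (no change in mole number).
At X = 0.408: n_A2 = 0.592, n_B2 = 0.592, n_B1 = 0.408, n_A1 = 0.408, n_T = 2.
p_i = (n_i/n_T)·P. K_p = p_B1 p_A1 / (p_A2 p_B2) = 0.475.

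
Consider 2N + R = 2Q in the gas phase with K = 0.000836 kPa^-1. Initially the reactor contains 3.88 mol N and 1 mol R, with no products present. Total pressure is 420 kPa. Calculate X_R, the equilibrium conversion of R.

X = 0.355

Basis: 1 mol R initially; let X = conversion of R. Extent ξ = X.
At extent ξ: n_N = 3.88 − 2X; n_R = 1 − X; n_Q = 2X.
Total moles n_T = 4.88 − X.
With p_i = (n_i/n_T)P, K = p_Q^2 / (p_N^2 p_R).
This yields a degree-3 equation in X; solving on (0,1), X = 0.355.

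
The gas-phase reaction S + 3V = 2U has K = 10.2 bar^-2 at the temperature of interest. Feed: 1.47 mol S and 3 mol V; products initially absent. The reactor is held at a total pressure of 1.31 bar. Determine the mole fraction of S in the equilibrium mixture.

Let X = conversion of V (basis 3 mol V); extent of reaction ξ = X.
At extent ξ: n_S = 1.47 − X; n_V = 3 − 3X; n_U = 2X.
Summing: n_T = 4.47 − 2X.
Mole fractions y_i = n_i/n_T; K = p_U^2 / (p_S p_V^3) with p_i = y_i·P.
Substituting and setting equal to 10.2 bar^-2 gives a polynomial in X; the root in (0,1) is X = 0.648.
Then n_S = 0.822, n_T = 3.17, so y_S = 0.259.

y_S = 0.259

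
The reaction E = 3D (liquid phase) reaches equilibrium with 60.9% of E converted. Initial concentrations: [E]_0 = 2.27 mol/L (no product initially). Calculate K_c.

Let X = conversion of E.
Concentrations: [E] = 2.27 − 2.27X; [D] = 6.81X.
At X = 0.609: [E] = 0.888, [D] = 4.15.
K_c = [D]^3 / ([E]) = 80.4 (mol/L)^2.

K_c = 80.4 (mol/L)^2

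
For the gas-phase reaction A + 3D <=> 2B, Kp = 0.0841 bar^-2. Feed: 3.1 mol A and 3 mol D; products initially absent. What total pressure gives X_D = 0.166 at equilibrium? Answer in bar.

Take 3 mol D as basis and let X be its fractional conversion, so ξ = X.
Species balance: n_A = 3.1 − X; n_D = 3 − 3X; n_B = 2X.
Summing: n_T = 6.1 − 2X.
Kp = p_B^2 / (p_A p_D^3) with p_i = (n_i/n_T)·P.
At X = 0.166: the mole-fraction product g(X) = Π y_i^ν_i = 0.0798. Since Kp = g(X)·P^{-2}, P = (g/Kp)^(1/2) = (0.0798/0.0841)^(1/2) = 0.974 bar.

P = 0.974 bar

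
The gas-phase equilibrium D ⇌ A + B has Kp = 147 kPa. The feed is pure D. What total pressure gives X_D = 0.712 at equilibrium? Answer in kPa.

Let X = conversion of D (basis 1 mol D); extent of reaction ξ = X.
At extent ξ: n_D = 1 − X; n_A = X; n_B = X.
Total moles n_T = 1 + X.
Kp = p_A p_B / (p_D) with p_i = (n_i/n_T)·P.
At X = 0.712: the mole-fraction product g(X) = Π y_i^ν_i = 1.028. Since Kp = g(X)·P^{1}, P = (Kp/g)^(1/1) = (147/1.028)^(1/1) = 143 kPa.

P = 143 kPa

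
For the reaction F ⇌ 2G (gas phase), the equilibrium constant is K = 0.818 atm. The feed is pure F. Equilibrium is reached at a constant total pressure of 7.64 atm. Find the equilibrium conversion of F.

X = 0.161

Take 1 mol F as basis and let X be its fractional conversion, so ξ = X.
Moles: n_F = 1 − X; n_G = 2X.
Total moles n_T = 1 + X.
With p_i = (n_i/n_T)P, K = p_G^2 / (p_F).
This yields a degree-2 equation in X; solving on (0,1), X = 0.161.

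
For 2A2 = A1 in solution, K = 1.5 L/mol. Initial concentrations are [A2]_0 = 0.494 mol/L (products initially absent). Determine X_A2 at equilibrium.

X = 0.449

Let X = conversion of A2; extent ξ = 0.494X/2 mol/L.
Concentrations: [A2] = 0.494 − 0.494X; [A1] = 0.247X.
K = [A1] / ([A2]^2).
Setting equal to 1.5 and solving for X on (0,1) gives X = 0.449.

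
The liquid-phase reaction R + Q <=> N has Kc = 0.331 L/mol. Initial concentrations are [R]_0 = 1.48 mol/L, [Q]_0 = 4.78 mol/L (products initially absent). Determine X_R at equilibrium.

X = 0.566

Let X = conversion of R; extent ξ = 1.48·X mol/L.
Concentrations: [R] = 1.48 − 1.48X; [Q] = 4.78 − 1.48X; [N] = 1.48X.
Kc = [N] / ([R] [Q]).
Setting equal to 0.331 and solving for X on (0,1) gives X = 0.566.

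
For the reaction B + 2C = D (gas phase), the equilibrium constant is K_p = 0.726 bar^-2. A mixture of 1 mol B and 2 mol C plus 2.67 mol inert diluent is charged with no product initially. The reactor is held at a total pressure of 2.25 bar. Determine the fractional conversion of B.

Take 1 mol B as basis and let X be its fractional conversion, so ξ = X.
Species balance: n_B = 1 − X; n_C = 2 − 2X; n_D = X; n_I = 2.67 (inert).
Total moles n_T = 5.67 − 2X.
Mole fractions y_i = n_i/n_T; K_p = p_D / (p_B p_C^2) with p_i = y_i·P.
This yields a degree-3 equation in X; solving on (0,1), X = 0.240.

X = 0.240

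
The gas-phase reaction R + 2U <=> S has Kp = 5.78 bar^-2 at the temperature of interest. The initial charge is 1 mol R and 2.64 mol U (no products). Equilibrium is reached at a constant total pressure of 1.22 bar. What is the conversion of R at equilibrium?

X = 0.719

Take 1 mol R as basis and let X be its fractional conversion, so ξ = X.
Moles: n_R = 1 − X; n_U = 2.64 − 2X; n_S = X.
Summing: n_T = 3.64 − 2X.
With p_i = (n_i/n_T)P, Kp = p_S / (p_R p_U^2).
This yields a degree-3 equation in X; solving on (0,1), X = 0.719.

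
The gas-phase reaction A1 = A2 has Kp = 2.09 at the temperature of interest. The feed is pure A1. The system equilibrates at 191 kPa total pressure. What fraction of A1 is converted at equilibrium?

Take 1 mol A1 as basis and let X be its fractional conversion, so ξ = X.
Moles: n_A1 = 1 − X; n_A2 = X.
Since Δν = 0, n_T = 1 throughout.
With p_i = (n_i/n_T)P, Kp = p_A2 / (p_A1).
This yields a degree-1 equation in X; solving on (0,1), X = 0.676.

X = 0.676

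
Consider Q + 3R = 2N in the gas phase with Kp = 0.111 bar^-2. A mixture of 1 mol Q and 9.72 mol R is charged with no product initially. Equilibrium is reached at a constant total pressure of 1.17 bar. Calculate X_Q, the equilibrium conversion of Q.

X = 0.385

Take 1 mol Q as basis and let X be its fractional conversion, so ξ = X.
Species balance: n_Q = 1 − X; n_R = 9.72 − 3X; n_N = 2X.
Summing: n_T = 10.7 − 2X.
Mole fractions y_i = n_i/n_T; Kp = p_N^2 / (p_Q p_R^3) with p_i = y_i·P.
Setting this equal to 0.111 bar^-2 and taking the physical root (0 < X < 1) gives X = 0.385.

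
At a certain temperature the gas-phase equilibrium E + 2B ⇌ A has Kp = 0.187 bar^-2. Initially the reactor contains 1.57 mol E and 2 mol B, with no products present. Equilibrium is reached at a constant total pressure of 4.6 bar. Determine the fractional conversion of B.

Let X = conversion of B (basis 2 mol B); extent of reaction ξ = X.
Moles: n_E = 1.57 − X; n_B = 2 − 2X; n_A = X.
Total moles n_T = 3.57 − 2X.
With p_i = (n_i/n_T)P, Kp = p_A / (p_E p_B^2).
Equating to 0.187 bar^-2 and solving on 0 < X < 1: X = 0.545.

X = 0.545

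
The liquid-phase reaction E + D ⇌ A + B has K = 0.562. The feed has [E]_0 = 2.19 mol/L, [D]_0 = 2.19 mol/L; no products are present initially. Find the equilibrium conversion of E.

X = 0.428

Let X = conversion of E; extent ξ = 2.19·X mol/L.
Concentrations: [E] = 2.19 − 2.19X; [D] = 2.19 − 2.19X; [A] = 2.19X; [B] = 2.19X.
K = [A] [B] / ([E] [D]).
Setting equal to 0.562 and solving for X on (0,1) gives X = 0.428.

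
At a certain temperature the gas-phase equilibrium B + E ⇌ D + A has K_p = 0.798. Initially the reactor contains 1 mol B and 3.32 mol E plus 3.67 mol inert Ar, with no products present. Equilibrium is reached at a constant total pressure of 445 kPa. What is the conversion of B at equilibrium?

X = 0.737

Basis: 1 mol B initially; let X = conversion of B. Extent ξ = X.
Species balance: n_B = 1 − X; n_E = 3.32 − X; n_D = X; n_A = X; n_I = 3.67 (inert).
n_T stays at 7.99 (no change in mole number).
Mole fractions y_i = n_i/n_T; K_p = p_D p_A / (p_B p_E) with p_i = y_i·P.
Setting this equal to 0.798 and taking the physical root (0 < X < 1) gives X = 0.737.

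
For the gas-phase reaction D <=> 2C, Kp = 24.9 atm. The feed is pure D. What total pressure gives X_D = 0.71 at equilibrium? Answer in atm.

P = 6.12 atm

Basis: 1 mol D initially; let X = conversion of D. Extent ξ = X.
Moles: n_D = 1 − X; n_C = 2X.
n_T = Σnᵢ = 1 + X.
Kp = p_C^2 / (p_D) with p_i = (n_i/n_T)·P.
At X = 0.71: the mole-fraction product g(X) = Π y_i^ν_i = 4.066. Since Kp = g(X)·P^{1}, P = (Kp/g)^(1/1) = (24.9/4.066)^(1/1) = 6.12 atm.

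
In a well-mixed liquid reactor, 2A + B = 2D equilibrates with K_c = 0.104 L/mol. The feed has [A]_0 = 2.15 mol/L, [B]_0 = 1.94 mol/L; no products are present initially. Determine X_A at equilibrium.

Let X = conversion of A; extent ξ = 2.15X/2 mol/L.
Concentrations: [A] = 2.15 − 2.15X; [B] = 1.94 − 1.07X; [D] = 2.15X.
K_c = [D]^2 / ([A]^2 [B]).
Solving K_c = 0.104 for X ∈ (0,1): X = 0.291.

X = 0.291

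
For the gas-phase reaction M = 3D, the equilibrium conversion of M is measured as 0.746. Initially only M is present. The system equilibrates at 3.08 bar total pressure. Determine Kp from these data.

Kp = 67.4 bar^2

Let X = conversion of M (basis 1 mol M); extent of reaction ξ = X.
At extent ξ: n_M = 1 − X; n_D = 3X.
Summing: n_T = 1 + 2X.
At X = 0.746: n_M = 0.254, n_D = 2.24, n_T = 2.49.
p_i = (n_i/n_T)·P. Kp = p_D^3 / (p_M) = 67.4 bar^2.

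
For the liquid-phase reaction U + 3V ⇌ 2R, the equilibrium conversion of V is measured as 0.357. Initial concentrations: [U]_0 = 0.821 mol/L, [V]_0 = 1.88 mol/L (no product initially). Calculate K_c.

Let X = conversion of V.
Concentrations: [U] = 0.821 − 0.627X; [V] = 1.88 − 1.88X; [R] = 1.25X.
At X = 0.357: [U] = 0.597, [V] = 1.21, [R] = 0.447.
K_c = [R]^2 / ([U] [V]^3) = 0.19 (mol/L)^-2.

K_c = 0.19 (mol/L)^-2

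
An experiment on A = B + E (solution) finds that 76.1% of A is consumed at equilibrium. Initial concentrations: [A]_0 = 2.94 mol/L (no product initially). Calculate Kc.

Let X = conversion of A.
Concentrations: [A] = 2.94 − 2.94X; [B] = 2.94X; [E] = 2.94X.
At X = 0.761: [A] = 0.703, [B] = 2.24, [E] = 2.24.
Kc = [B] [E] / ([A]) = 7.12 mol/L.

Kc = 7.12 mol/L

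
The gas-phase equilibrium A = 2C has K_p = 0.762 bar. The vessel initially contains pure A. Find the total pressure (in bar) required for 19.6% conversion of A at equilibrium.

P = 4.77 bar

Take 1 mol A as basis and let X be its fractional conversion, so ξ = X.
At extent ξ: n_A = 1 − X; n_C = 2X.
Total moles n_T = 1 + X.
K_p = p_C^2 / (p_A) with p_i = (n_i/n_T)·P.
At X = 0.196: the mole-fraction product g(X) = Π y_i^ν_i = 0.1598. Since K_p = g(X)·P^{1}, P = (K_p/g)^(1/1) = (0.762/0.1598)^(1/1) = 4.77 bar.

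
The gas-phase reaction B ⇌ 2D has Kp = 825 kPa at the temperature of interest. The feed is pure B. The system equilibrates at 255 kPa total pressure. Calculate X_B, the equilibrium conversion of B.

Take 1 mol B as basis and let X be its fractional conversion, so ξ = X.
Mole table: n_B = 1 − X; n_D = 2X.
Total moles n_T = 1 + X.
Mole fractions y_i = n_i/n_T; Kp = p_D^2 / (p_B) with p_i = y_i·P.
Substituting and setting equal to 825 kPa gives a polynomial in X; the root in (0,1) is X = 0.669.

X = 0.669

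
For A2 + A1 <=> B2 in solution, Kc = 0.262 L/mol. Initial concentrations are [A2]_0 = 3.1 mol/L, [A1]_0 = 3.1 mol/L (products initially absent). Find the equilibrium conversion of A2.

X = 0.347

Let X = conversion of A2; extent ξ = 3.1·X mol/L.
Concentrations: [A2] = 3.1 − 3.1X; [A1] = 3.1 − 3.1X; [B2] = 3.1X.
Kc = [B2] / ([A2] [A1]).
Solving Kc = 0.262 for X ∈ (0,1): X = 0.347.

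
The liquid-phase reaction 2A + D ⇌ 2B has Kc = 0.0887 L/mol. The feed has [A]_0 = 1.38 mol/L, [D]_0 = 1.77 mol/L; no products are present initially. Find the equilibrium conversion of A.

Let X = conversion of A; extent ξ = 1.38X/2 mol/L.
Concentrations: [A] = 1.38 − 1.38X; [D] = 1.77 − 0.69X; [B] = 1.38X.
Kc = [B]^2 / ([A]^2 [D]).
Solving Kc = 0.0887 for X ∈ (0,1): X = 0.273.

X = 0.273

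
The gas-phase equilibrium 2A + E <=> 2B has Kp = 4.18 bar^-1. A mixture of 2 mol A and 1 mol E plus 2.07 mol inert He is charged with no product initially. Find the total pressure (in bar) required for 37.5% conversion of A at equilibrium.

P = 0.647 bar

Basis: 2 mol A initially; let X = conversion of A. Extent ξ = X.
At extent ξ: n_A = 2 − 2X; n_E = 1 − X; n_B = 2X; n_I = 2.07 (inert).
Summing: n_T = 5.07 − X.
Kp = p_B^2 / (p_A^2 p_E) with p_i = (n_i/n_T)·P.
At X = 0.375: the mole-fraction product g(X) = Π y_i^ν_i = 2.704. Since Kp = g(X)·P^{-1}, P = (g/Kp)^(1/1) = (2.704/4.18)^(1/1) = 0.647 bar.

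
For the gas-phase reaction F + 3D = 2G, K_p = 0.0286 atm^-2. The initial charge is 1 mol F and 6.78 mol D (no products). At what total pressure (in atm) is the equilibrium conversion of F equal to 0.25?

P = 1.68 atm

Take 1 mol F as basis and let X be its fractional conversion, so ξ = X.
Species balance: n_F = 1 − X; n_D = 6.78 − 3X; n_G = 2X.
n_T = Σnᵢ = 7.78 − 2X.
K_p = p_G^2 / (p_F p_D^3) with p_i = (n_i/n_T)·P.
At X = 0.25: the mole-fraction product g(X) = Π y_i^ν_i = 0.08057. Since K_p = g(X)·P^{-2}, P = (g/K_p)^(1/2) = (0.08057/0.0286)^(1/2) = 1.68 atm.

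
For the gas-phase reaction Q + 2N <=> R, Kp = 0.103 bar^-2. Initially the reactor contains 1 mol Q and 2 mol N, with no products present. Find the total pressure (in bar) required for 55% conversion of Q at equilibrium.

Let X = conversion of Q (basis 1 mol Q); extent of reaction ξ = X.
Mole table: n_Q = 1 − X; n_N = 2 − 2X; n_R = X.
Total moles n_T = 3 − 2X.
Kp = p_R / (p_Q p_N^2) with p_i = (n_i/n_T)·P.
At X = 0.55: the mole-fraction product g(X) = Π y_i^ν_i = 5.447. Since Kp = g(X)·P^{-2}, P = (g/Kp)^(1/2) = (5.447/0.103)^(1/2) = 7.27 bar.

P = 7.27 bar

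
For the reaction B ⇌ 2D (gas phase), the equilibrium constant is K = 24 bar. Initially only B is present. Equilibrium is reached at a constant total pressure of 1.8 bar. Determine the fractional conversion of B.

X = 0.877

Basis: 1 mol B initially; let X = conversion of B. Extent ξ = X.
Mole table: n_B = 1 − X; n_D = 2X.
n_T = Σnᵢ = 1 + X.
With p_i = (n_i/n_T)P, K = p_D^2 / (p_B).
Setting this equal to 24 bar and taking the physical root (0 < X < 1) gives X = 0.877.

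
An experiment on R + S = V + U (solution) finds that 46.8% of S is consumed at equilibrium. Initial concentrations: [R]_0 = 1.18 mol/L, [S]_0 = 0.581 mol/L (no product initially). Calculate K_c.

K_c = 0.263

Let X = conversion of S.
Concentrations: [R] = 1.18 − 0.581X; [S] = 0.581 − 0.581X; [V] = 0.581X; [U] = 0.581X.
At X = 0.468: [R] = 0.908, [S] = 0.309, [V] = 0.272, [U] = 0.272.
K_c = [V] [U] / ([R] [S]) = 0.263.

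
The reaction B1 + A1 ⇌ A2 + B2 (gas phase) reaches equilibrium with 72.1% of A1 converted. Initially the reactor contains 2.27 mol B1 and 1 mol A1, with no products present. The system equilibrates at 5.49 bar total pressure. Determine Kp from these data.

Take 1 mol A1 as basis and let X be its fractional conversion, so ξ = X.
Species balance: n_B1 = 2.27 − X; n_A1 = 1 − X; n_A2 = X; n_B2 = X.
Since Δν = 0, n_T = 3.27 throughout.
At X = 0.721: n_B1 = 1.55, n_A1 = 0.279, n_A2 = 0.721, n_B2 = 0.721, n_T = 3.27.
p_i = (n_i/n_T)·P. Kp = p_A2 p_B2 / (p_B1 p_A1) = 1.2.

Kp = 1.2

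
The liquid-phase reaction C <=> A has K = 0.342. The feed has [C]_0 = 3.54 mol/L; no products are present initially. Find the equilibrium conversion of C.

Let X = conversion of C; extent ξ = 3.54·X mol/L.
Concentrations: [C] = 3.54 − 3.54X; [A] = 3.54X.
K = [A] / ([C]).
Solving K = 0.342 for X ∈ (0,1): X = 0.255.

X = 0.255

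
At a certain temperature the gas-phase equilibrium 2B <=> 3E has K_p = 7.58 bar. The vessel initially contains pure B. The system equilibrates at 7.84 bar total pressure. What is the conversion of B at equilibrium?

Take 1 mol B as basis and let X be its fractional conversion, so ξ = 0.5X.
Moles: n_B = 1 − X; n_E = 1.5X.
n_T = Σnᵢ = 1 + 0.5X.
With p_i = (n_i/n_T)P, K_p = p_E^3 / (p_B^2).
Equating to 7.58 bar and solving on 0 < X < 1: X = 0.466.

X = 0.466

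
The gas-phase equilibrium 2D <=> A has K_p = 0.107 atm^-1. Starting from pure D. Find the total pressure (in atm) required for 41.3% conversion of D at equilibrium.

Basis: 1 mol D initially; let X = conversion of D. Extent ξ = 0.5X.
At extent ξ: n_D = 1 − X; n_A = 0.5X.
Total moles n_T = 1 − 0.5X.
K_p = p_A / (p_D^2) with p_i = (n_i/n_T)·P.
At X = 0.413: the mole-fraction product g(X) = Π y_i^ν_i = 0.4755. Since K_p = g(X)·P^{-1}, P = (g/K_p)^(1/1) = (0.4755/0.107)^(1/1) = 4.44 atm.

P = 4.44 atm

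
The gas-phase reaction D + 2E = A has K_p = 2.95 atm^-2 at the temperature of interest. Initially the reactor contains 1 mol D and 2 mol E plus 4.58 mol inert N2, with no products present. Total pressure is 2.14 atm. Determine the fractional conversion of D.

Basis: 1 mol D initially; let X = conversion of D. Extent ξ = X.
Species balance: n_D = 1 − X; n_E = 2 − 2X; n_A = X; n_I = 4.58 (inert).
Summing: n_T = 7.58 − 2X.
With p_i = (n_i/n_T)P, K_p = p_A / (p_D p_E^2).
Substituting and setting equal to 2.95 atm^-2 gives a polynomial in X; the root in (0,1) is X = 0.334.

X = 0.334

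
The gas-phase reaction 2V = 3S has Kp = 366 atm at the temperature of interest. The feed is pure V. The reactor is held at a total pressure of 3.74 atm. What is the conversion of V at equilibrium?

X = 0.874

Let X = conversion of V (basis 1 mol V); extent of reaction ξ = 0.5X.
Mole table: n_V = 1 − X; n_S = 1.5X.
Summing: n_T = 1 + 0.5X.
y_i = n_i/n_T, p_i = y_i·P. Kp = p_S^3 / (p_V^2).
This yields a degree-3 equation in X; solving on (0,1), X = 0.874.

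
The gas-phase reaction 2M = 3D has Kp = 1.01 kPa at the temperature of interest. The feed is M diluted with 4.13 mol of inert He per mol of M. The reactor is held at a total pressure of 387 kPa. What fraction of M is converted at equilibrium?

Take 1 mol M as basis and let X be its fractional conversion, so ξ = 0.5X.
At extent ξ: n_M = 1 − X; n_D = 1.5X; n_I = 4.13 (inert).
Summing: n_T = 5.13 + 0.5X.
Mole fractions y_i = n_i/n_T; Kp = p_D^3 / (p_M^2) with p_i = y_i·P.
This yields a degree-3 equation in X; solving on (0,1), X = 0.143.

X = 0.143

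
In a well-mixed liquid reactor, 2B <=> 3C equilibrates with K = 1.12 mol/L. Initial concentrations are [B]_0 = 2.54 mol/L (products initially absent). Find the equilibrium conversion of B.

X = 0.372

Let X = conversion of B; extent ξ = 2.54X/2 mol/L.
Concentrations: [B] = 2.54 − 2.54X; [C] = 3.81X.
K = [C]^3 / ([B]^2).
Solving K = 1.12 for X ∈ (0,1): X = 0.372.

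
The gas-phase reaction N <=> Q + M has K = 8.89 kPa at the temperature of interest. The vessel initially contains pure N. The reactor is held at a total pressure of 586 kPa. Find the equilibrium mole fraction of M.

y_M = 0.109

Basis: 1 mol N initially; let X = conversion of N. Extent ξ = X.
At extent ξ: n_N = 1 − X; n_Q = X; n_M = X.
Total moles n_T = 1 + X.
Mole fractions y_i = n_i/n_T; K = p_Q p_M / (p_N) with p_i = y_i·P.
This yields a degree-2 equation in X; solving on (0,1), X = 0.122.
Then n_M = 0.122, n_T = 1.12, so y_M = 0.109.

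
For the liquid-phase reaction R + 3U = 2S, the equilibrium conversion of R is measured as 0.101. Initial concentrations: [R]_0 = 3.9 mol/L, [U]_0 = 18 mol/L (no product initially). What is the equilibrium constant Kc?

Let X = conversion of R.
Concentrations: [R] = 3.9 − 3.9X; [U] = 18 − 11.7X; [S] = 7.8X.
At X = 0.101: [R] = 3.51, [U] = 16.8, [S] = 0.788.
Kc = [S]^2 / ([R] [U]^3) = 3.72e-05 (mol/L)^-2.

Kc = 3.72e-05 (mol/L)^-2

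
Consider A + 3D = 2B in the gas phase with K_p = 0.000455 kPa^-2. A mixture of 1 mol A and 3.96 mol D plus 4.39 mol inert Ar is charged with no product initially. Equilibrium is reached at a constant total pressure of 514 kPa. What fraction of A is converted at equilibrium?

Let X = conversion of A (basis 1 mol A); extent of reaction ξ = X.
Species balance: n_A = 1 − X; n_D = 3.96 − 3X; n_B = 2X; n_I = 4.39 (inert).
Total moles n_T = 9.35 − 2X.
With p_i = (n_i/n_T)P, K_p = p_B^2 / (p_A p_D^3).
Setting this equal to 0.000455 kPa^-2 and taking the physical root (0 < X < 1) gives X = 0.757.

X = 0.757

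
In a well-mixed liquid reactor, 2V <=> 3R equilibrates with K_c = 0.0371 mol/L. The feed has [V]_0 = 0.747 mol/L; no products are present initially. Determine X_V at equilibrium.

Let X = conversion of V; extent ξ = 0.747X/2 mol/L.
Concentrations: [V] = 0.747 − 0.747X; [R] = 1.12X.
K_c = [R]^3 / ([V]^2).
Solving K_c = 0.0371 for X ∈ (0,1): X = 0.210.

X = 0.210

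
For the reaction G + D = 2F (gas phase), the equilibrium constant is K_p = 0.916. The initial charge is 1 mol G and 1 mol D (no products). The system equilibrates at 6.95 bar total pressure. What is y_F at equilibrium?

y_F = 0.324

Let X = conversion of G (basis 1 mol G); extent of reaction ξ = X.
Moles: n_G = 1 − X; n_D = 1 − X; n_F = 2X.
Total moles n_T = 2 (Δν = 0, constant).
With p_i = (n_i/n_T)P, K_p = p_F^2 / (p_G p_D).
This yields a degree-2 equation in X; solving on (0,1), X = 0.324.
Then n_F = 0.647, n_T = 2, so y_F = 0.324.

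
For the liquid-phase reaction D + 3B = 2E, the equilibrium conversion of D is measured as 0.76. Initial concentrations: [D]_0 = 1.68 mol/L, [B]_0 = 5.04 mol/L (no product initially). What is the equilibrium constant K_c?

Let X = conversion of D.
Concentrations: [D] = 1.68 − 1.68X; [B] = 5.04 − 5.04X; [E] = 3.36X.
At X = 0.76: [D] = 0.403, [B] = 1.21, [E] = 2.55.
K_c = [E]^2 / ([D] [B]^3) = 9.14 (mol/L)^-2.

K_c = 9.14 (mol/L)^-2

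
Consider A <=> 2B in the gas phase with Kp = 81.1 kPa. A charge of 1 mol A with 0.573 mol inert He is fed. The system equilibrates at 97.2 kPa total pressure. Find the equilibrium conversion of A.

X = 0.474

Take 1 mol A as basis and let X be its fractional conversion, so ξ = X.
Species balance: n_A = 1 − X; n_B = 2X; n_I = 0.573 (inert).
Total moles n_T = 1.57 + X.
y_i = n_i/n_T, p_i = y_i·P. Kp = p_B^2 / (p_A).
Substituting and setting equal to 81.1 kPa gives a polynomial in X; the root in (0,1) is X = 0.474.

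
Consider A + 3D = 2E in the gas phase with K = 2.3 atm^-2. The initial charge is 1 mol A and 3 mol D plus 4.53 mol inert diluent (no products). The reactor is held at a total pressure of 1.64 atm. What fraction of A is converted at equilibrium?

Take 1 mol A as basis and let X be its fractional conversion, so ξ = X.
At extent ξ: n_A = 1 − X; n_D = 3 − 3X; n_E = 2X; n_I = 4.53 (inert).
Total moles n_T = 8.53 − 2X.
Mole fractions y_i = n_i/n_T; K = p_E^2 / (p_A p_D^3) with p_i = y_i·P.
This yields a degree-4 equation in X; solving on (0,1), X = 0.349.

X = 0.349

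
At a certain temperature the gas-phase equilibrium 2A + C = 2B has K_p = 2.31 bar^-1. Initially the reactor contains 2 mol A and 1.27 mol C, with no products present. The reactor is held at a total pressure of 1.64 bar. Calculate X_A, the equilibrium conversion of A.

Take 2 mol A as basis and let X be its fractional conversion, so ξ = X.
Moles: n_A = 2 − 2X; n_C = 1.27 − X; n_B = 2X.
n_T = Σnᵢ = 3.27 − X.
y_i = n_i/n_T, p_i = y_i·P. K_p = p_B^2 / (p_A^2 p_C).
This yields a degree-3 equation in X; solving on (0,1), X = 0.506.

X = 0.506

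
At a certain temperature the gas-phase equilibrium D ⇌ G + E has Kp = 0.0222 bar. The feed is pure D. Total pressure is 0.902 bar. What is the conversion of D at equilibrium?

Take 1 mol D as basis and let X be its fractional conversion, so ξ = X.
Mole table: n_D = 1 − X; n_G = X; n_E = X.
n_T = Σnᵢ = 1 + X.
With p_i = (n_i/n_T)P, Kp = p_G p_E / (p_D).
Equating to 0.0222 bar and solving on 0 < X < 1: X = 0.155.

X = 0.155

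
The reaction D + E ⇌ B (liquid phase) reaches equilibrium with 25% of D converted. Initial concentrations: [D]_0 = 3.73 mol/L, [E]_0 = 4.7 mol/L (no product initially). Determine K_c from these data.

Let X = conversion of D.
Concentrations: [D] = 3.73 − 3.73X; [E] = 4.7 − 3.73X; [B] = 3.73X.
At X = 0.25: [D] = 2.8, [E] = 3.77, [B] = 0.932.
K_c = [B] / ([D] [E]) = 0.0885 L/mol.

K_c = 0.0885 L/mol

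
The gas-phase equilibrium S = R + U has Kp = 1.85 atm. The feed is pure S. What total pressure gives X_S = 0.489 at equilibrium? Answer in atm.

P = 5.89 atm

Take 1 mol S as basis and let X be its fractional conversion, so ξ = X.
Moles: n_S = 1 − X; n_R = X; n_U = X.
n_T = Σnᵢ = 1 + X.
Kp = p_R p_U / (p_S) with p_i = (n_i/n_T)·P.
At X = 0.489: the mole-fraction product g(X) = Π y_i^ν_i = 0.3143. Since Kp = g(X)·P^{1}, P = (Kp/g)^(1/1) = (1.85/0.3143)^(1/1) = 5.89 atm.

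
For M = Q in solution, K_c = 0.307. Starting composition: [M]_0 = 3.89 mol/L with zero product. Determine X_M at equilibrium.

Let X = conversion of M; extent ξ = 3.89·X mol/L.
Concentrations: [M] = 3.89 − 3.89X; [Q] = 3.89X.
K_c = [Q] / ([M]).
Setting equal to 0.307 and solving for X on (0,1) gives X = 0.235.

X = 0.235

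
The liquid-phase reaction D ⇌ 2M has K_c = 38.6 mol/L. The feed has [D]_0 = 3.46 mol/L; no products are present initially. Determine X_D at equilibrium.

X = 0.781

Let X = conversion of D; extent ξ = 3.46·X mol/L.
Concentrations: [D] = 3.46 − 3.46X; [M] = 6.92X.
K_c = [M]^2 / ([D]).
This equals 38.6 at X = 0.781 (the root in 0 < X < 1).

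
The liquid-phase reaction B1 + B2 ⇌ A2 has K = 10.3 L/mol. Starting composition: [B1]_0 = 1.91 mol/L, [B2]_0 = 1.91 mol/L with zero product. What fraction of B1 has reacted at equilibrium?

X = 0.799

Let X = conversion of B1; extent ξ = 1.91·X mol/L.
Concentrations: [B1] = 1.91 − 1.91X; [B2] = 1.91 − 1.91X; [A2] = 1.91X.
K = [A2] / ([B1] [B2]).
Solving K = 10.3 for X ∈ (0,1): X = 0.799.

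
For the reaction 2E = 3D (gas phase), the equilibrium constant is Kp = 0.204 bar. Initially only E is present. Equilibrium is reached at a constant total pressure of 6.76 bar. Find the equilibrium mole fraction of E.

y_E = 0.744

Take 1 mol E as basis and let X be its fractional conversion, so ξ = 0.5X.
Mole table: n_E = 1 − X; n_D = 1.5X.
n_T = Σnᵢ = 1 + 0.5X.
With p_i = (n_i/n_T)P, Kp = p_D^3 / (p_E^2).
Substituting and setting equal to 0.204 bar gives a polynomial in X; the root in (0,1) is X = 0.186.
Then n_E = 0.814, n_T = 1.09, so y_E = 0.744.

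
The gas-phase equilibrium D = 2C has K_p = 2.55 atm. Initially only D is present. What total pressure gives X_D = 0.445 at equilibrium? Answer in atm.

Take 1 mol D as basis and let X be its fractional conversion, so ξ = X.
Moles: n_D = 1 − X; n_C = 2X.
Total moles n_T = 1 + X.
K_p = p_C^2 / (p_D) with p_i = (n_i/n_T)·P.
At X = 0.445: the mole-fraction product g(X) = Π y_i^ν_i = 0.9877. Since K_p = g(X)·P^{1}, P = (K_p/g)^(1/1) = (2.55/0.9877)^(1/1) = 2.58 atm.

P = 2.58 atm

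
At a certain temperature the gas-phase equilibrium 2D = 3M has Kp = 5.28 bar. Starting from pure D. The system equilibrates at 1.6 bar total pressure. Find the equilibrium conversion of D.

Basis: 1 mol D initially; let X = conversion of D. Extent ξ = 0.5X.
Moles: n_D = 1 − X; n_M = 1.5X.
Total moles n_T = 1 + 0.5X.
With p_i = (n_i/n_T)P, Kp = p_M^3 / (p_D^2).
Setting this equal to 5.28 bar and taking the physical root (0 < X < 1) gives X = 0.594.

X = 0.594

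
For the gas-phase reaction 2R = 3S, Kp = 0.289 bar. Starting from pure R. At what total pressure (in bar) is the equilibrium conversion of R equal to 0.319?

P = 1.42 bar

Take 1 mol R as basis and let X be its fractional conversion, so ξ = 0.5X.
Species balance: n_R = 1 − X; n_S = 1.5X.
n_T = Σnᵢ = 1 + 0.5X.
Kp = p_S^3 / (p_R^2) with p_i = (n_i/n_T)·P.
At X = 0.319: the mole-fraction product g(X) = Π y_i^ν_i = 0.2037. Since Kp = g(X)·P^{1}, P = (Kp/g)^(1/1) = (0.289/0.2037)^(1/1) = 1.42 bar.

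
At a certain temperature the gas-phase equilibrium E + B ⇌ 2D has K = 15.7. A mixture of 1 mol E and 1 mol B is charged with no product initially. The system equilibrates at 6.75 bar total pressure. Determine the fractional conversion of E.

Take 1 mol E as basis and let X be its fractional conversion, so ξ = X.
Moles: n_E = 1 − X; n_B = 1 − X; n_D = 2X.
n_T stays at 2 (no change in mole number).
With p_i = (n_i/n_T)P, K = p_D^2 / (p_E p_B).
Equating to 15.7 and solving on 0 < X < 1: X = 0.665.

X = 0.665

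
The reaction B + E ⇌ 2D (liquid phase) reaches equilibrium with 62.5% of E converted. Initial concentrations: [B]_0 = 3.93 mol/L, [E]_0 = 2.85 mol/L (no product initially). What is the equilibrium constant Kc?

Let X = conversion of E.
Concentrations: [B] = 3.93 − 2.85X; [E] = 2.85 − 2.85X; [D] = 5.7X.
At X = 0.625: [B] = 2.15, [E] = 1.07, [D] = 3.56.
Kc = [D]^2 / ([B] [E]) = 5.53.

Kc = 5.53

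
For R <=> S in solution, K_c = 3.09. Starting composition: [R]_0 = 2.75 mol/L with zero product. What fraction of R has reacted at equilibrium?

Let X = conversion of R; extent ξ = 2.75·X mol/L.
Concentrations: [R] = 2.75 − 2.75X; [S] = 2.75X.
K_c = [S] / ([R]).
Setting equal to 3.09 and solving for X on (0,1) gives X = 0.756.

X = 0.756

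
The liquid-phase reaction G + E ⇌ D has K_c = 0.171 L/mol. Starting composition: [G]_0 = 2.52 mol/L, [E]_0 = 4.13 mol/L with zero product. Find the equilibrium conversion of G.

X = 0.356

Let X = conversion of G; extent ξ = 2.52·X mol/L.
Concentrations: [G] = 2.52 − 2.52X; [E] = 4.13 − 2.52X; [D] = 2.52X.
K_c = [D] / ([G] [E]).
Setting equal to 0.171 and solving for X on (0,1) gives X = 0.356.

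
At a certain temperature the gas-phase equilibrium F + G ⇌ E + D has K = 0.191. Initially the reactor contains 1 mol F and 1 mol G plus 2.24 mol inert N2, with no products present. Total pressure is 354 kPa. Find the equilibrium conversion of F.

Let X = conversion of F (basis 1 mol F); extent of reaction ξ = X.
Mole table: n_F = 1 − X; n_G = 1 − X; n_E = X; n_D = X; n_I = 2.24 (inert).
n_T stays at 4.24 (no change in mole number).
y_i = n_i/n_T, p_i = y_i·P. K = p_E p_D / (p_F p_G).
This yields a degree-2 equation in X; solving on (0,1), X = 0.304.

X = 0.304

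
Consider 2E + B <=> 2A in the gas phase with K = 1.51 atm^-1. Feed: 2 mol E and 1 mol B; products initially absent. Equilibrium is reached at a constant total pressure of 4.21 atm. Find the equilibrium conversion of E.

X = 0.525

Basis: 2 mol E initially; let X = conversion of E. Extent ξ = X.
Species balance: n_E = 2 − 2X; n_B = 1 − X; n_A = 2X.
n_T = Σnᵢ = 3 − X.
Mole fractions y_i = n_i/n_T; K = p_A^2 / (p_E^2 p_B) with p_i = y_i·P.
Equating to 1.51 atm^-1 and solving on 0 < X < 1: X = 0.525.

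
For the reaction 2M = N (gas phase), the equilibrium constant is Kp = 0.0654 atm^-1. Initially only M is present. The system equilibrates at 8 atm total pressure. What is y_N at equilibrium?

Take 1 mol M as basis and let X be its fractional conversion, so ξ = 0.5X.
Mole table: n_M = 1 − X; n_N = 0.5X.
Summing: n_T = 1 − 0.5X.
With p_i = (n_i/n_T)P, Kp = p_N / (p_M^2).
This yields a degree-2 equation in X; solving on (0,1), X = 0.431.
Then n_N = 0.216, n_T = 0.784, so y_N = 0.275.

y_N = 0.275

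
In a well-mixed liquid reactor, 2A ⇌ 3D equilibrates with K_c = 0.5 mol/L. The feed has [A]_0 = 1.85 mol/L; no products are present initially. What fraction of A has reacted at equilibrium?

X = 0.330

Let X = conversion of A; extent ξ = 1.85X/2 mol/L.
Concentrations: [A] = 1.85 − 1.85X; [D] = 2.78X.
K_c = [D]^3 / ([A]^2).
Setting equal to 0.5 and solving for X on (0,1) gives X = 0.330.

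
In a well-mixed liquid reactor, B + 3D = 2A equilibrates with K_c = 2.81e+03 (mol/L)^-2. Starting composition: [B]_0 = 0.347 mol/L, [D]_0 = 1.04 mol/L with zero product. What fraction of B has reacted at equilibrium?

X = 0.865

Let X = conversion of B; extent ξ = 0.347·X mol/L.
Concentrations: [B] = 0.347 − 0.347X; [D] = 1.04 − 1.04X; [A] = 0.694X.
K_c = [A]^2 / ([B] [D]^3).
This equals 2.81e+03 at X = 0.865 (the root in 0 < X < 1).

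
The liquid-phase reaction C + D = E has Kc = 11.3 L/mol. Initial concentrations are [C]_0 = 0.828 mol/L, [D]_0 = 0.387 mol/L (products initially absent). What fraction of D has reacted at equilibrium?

X = 0.849

Let X = conversion of D; extent ξ = 0.387·X mol/L.
Concentrations: [C] = 0.828 − 0.387X; [D] = 0.387 − 0.387X; [E] = 0.387X.
Kc = [E] / ([C] [D]).
Equating to 11.3 L/mol: the physical root is X = 0.849.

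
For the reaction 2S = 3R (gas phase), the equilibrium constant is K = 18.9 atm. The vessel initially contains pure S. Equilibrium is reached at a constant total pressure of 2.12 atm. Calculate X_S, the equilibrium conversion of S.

Let X = conversion of S (basis 1 mol S); extent of reaction ξ = 0.5X.
Moles: n_S = 1 − X; n_R = 1.5X.
Total moles n_T = 1 + 0.5X.
y_i = n_i/n_T, p_i = y_i·P. K = p_R^3 / (p_S^2).
Equating to 18.9 atm and solving on 0 < X < 1: X = 0.694.

X = 0.694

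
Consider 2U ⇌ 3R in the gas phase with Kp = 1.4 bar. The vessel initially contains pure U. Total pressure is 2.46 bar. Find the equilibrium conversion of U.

X = 0.413

Basis: 1 mol U initially; let X = conversion of U. Extent ξ = 0.5X.
Mole table: n_U = 1 − X; n_R = 1.5X.
Total moles n_T = 1 + 0.5X.
y_i = n_i/n_T, p_i = y_i·P. Kp = p_R^3 / (p_U^2).
Substituting and setting equal to 1.4 bar gives a polynomial in X; the root in (0,1) is X = 0.413.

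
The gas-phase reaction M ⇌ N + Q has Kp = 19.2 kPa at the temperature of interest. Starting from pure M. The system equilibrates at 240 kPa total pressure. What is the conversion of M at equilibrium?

Let X = conversion of M (basis 1 mol M); extent of reaction ξ = X.
Moles: n_M = 1 − X; n_N = X; n_Q = X.
n_T = Σnᵢ = 1 + X.
With p_i = (n_i/n_T)P, Kp = p_N p_Q / (p_M).
Equating to 19.2 kPa and solving on 0 < X < 1: X = 0.272.

X = 0.272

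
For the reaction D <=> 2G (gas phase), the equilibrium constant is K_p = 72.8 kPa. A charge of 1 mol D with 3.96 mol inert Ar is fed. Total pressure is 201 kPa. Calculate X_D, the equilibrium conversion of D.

X = 0.498

Let X = conversion of D (basis 1 mol D); extent of reaction ξ = X.
Moles: n_D = 1 − X; n_G = 2X; n_I = 3.96 (inert).
n_T = Σnᵢ = 4.96 + X.
Mole fractions y_i = n_i/n_T; K_p = p_G^2 / (p_D) with p_i = y_i·P.
Setting this equal to 72.8 kPa and taking the physical root (0 < X < 1) gives X = 0.498.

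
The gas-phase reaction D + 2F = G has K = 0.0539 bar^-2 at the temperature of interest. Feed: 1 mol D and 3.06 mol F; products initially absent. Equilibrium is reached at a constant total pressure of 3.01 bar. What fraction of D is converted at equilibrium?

Let X = conversion of D (basis 1 mol D); extent of reaction ξ = X.
Mole table: n_D = 1 − X; n_F = 3.06 − 2X; n_G = X.
n_T = Σnᵢ = 4.06 − 2X.
Mole fractions y_i = n_i/n_T; K = p_G / (p_D p_F^2) with p_i = y_i·P.
Equating to 0.0539 bar^-2 and solving on 0 < X < 1: X = 0.205.

X = 0.205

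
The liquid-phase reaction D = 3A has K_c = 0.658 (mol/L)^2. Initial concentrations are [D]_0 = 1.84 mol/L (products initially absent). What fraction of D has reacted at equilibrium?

X = 0.181

Let X = conversion of D; extent ξ = 1.84·X mol/L.
Concentrations: [D] = 1.84 − 1.84X; [A] = 5.52X.
K_c = [A]^3 / ([D]).
Solving K_c = 0.658 for X ∈ (0,1): X = 0.181.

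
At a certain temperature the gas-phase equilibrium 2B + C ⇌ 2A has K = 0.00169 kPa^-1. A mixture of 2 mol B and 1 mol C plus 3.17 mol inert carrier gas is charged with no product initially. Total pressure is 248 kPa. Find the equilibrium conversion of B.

Take 2 mol B as basis and let X be its fractional conversion, so ξ = X.
Mole table: n_B = 2 − 2X; n_C = 1 − X; n_A = 2X; n_I = 3.17 (inert).
Total moles n_T = 6.17 − X.
y_i = n_i/n_T, p_i = y_i·P. K = p_A^2 / (p_B^2 p_C).
Substituting and setting equal to 0.00169 kPa^-1 gives a polynomial in X; the root in (0,1) is X = 0.192.

X = 0.192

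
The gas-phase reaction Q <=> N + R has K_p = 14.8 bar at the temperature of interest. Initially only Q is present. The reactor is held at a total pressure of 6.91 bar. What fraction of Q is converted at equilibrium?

X = 0.826

Basis: 1 mol Q initially; let X = conversion of Q. Extent ξ = X.
Moles: n_Q = 1 − X; n_N = X; n_R = X.
Total moles n_T = 1 + X.
Mole fractions y_i = n_i/n_T; K_p = p_N p_R / (p_Q) with p_i = y_i·P.
This yields a degree-2 equation in X; solving on (0,1), X = 0.826.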